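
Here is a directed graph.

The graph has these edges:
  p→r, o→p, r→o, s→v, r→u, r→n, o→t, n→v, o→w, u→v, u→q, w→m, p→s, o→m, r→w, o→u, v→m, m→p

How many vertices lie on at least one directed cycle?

9

A vertex is on a directed cycle iff it belongs to a strongly connected component of size ≥ 2 (or has a self-loop).
The vertices on cycles are {m, n, o, p, r, s, u, v, w} — 9 in total.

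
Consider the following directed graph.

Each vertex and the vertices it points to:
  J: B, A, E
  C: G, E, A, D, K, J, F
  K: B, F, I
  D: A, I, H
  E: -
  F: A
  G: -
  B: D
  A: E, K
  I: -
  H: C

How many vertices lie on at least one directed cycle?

A vertex is on a directed cycle iff it belongs to a strongly connected component of size ≥ 2 (or has a self-loop).
The vertices on cycles are {A, B, C, D, F, H, J, K} — 8 in total.

8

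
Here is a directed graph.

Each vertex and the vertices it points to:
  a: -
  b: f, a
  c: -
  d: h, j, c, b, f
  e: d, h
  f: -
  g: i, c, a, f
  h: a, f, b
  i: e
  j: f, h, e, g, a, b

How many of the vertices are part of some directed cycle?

5

A vertex is on a directed cycle iff it belongs to a strongly connected component of size ≥ 2 (or has a self-loop).
The vertices on cycles are {d, e, g, i, j} — 5 in total.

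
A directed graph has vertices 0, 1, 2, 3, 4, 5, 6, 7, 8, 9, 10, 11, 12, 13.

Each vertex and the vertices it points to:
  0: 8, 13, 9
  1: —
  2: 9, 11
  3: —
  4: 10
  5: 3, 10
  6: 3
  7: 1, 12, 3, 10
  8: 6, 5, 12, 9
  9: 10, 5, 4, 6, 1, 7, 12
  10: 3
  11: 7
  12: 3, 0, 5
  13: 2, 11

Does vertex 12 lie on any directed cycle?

Yes

12 is on a cycle iff 12 can reach itself via ≥1 edge.
12 → 0 → 8 → 12 — yes.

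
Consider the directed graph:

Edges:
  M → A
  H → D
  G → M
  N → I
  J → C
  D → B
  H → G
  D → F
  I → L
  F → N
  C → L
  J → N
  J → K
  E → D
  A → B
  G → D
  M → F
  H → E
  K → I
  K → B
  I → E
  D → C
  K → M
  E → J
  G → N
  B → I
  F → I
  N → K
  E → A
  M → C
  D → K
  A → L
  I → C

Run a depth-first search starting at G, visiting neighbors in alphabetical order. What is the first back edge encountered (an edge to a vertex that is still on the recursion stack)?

DFS from G (visiting neighbors in alphabetical order); mark gray on enter, black on exit:
G gray
  D gray
    B gray
      I gray
        C gray
          L gray
          L black
        C black
        E gray
          A gray
            A→B: B is gray → back edge
First back edge: A → B.

A->B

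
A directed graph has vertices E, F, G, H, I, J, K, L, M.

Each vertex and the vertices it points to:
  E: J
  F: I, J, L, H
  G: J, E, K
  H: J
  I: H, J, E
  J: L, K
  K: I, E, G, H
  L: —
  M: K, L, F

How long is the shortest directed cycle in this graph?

For each vertex v, BFS finds the shortest path from v back to v.
The shortest such closed walk is K → G → K, length 2.

2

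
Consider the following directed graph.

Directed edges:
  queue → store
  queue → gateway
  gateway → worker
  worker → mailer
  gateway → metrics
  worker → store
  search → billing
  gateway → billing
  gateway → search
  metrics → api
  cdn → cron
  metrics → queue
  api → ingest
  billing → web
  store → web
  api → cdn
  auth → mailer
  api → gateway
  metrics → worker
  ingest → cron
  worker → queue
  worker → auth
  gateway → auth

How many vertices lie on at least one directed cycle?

5

A vertex is on a directed cycle iff it belongs to a strongly connected component of size ≥ 2 (or has a self-loop).
The vertices on cycles are {api, queue, worker, gateway, metrics} — 5 in total.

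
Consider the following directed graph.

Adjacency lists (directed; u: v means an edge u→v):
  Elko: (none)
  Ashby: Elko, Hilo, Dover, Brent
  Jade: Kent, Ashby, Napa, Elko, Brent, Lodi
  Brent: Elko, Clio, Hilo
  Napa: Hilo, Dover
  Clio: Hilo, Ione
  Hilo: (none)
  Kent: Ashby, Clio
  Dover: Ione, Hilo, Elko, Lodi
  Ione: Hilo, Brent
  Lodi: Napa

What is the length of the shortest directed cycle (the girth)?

3

For each vertex v, BFS finds the shortest path from v back to v.
The shortest such closed walk is Brent → Clio → Ione → Brent, length 3.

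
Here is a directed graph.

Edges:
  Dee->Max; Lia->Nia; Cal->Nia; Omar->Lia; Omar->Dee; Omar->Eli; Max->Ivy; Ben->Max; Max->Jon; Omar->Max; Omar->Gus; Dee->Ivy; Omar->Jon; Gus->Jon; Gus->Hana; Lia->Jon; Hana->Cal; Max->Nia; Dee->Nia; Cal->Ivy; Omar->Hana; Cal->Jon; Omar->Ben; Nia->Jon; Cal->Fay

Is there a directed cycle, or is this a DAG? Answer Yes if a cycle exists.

No

DFS with white/gray/black marking, starting from Ivy:
Ivy gray
Ivy black
Cal gray
  Fay gray
  Fay black
  Cal→Ivy: Ivy black — skip
  Nia gray
    Jon gray
    Jon black
  Nia black
  Cal→Jon: Jon black — skip
Cal black
Dee gray
  Dee→Ivy: Ivy black — skip
  Max gray
    Max→Nia: Nia black — skip
    Max→Ivy: Ivy black — skip
    Max→Jon: Jon black — skip
  Max black
  Dee→Nia: Nia black — skip
Dee black
Gus gray
  Gus→Jon: Jon black — skip
  Hana gray
    Hana→Cal: Cal black — skip
  Hana black
Gus black
Eli gray
Eli black
Ben gray
  Ben→Max: Max black — skip
Ben black
Lia gray
  Lia→Nia: Nia black — skip
  Lia→Jon: Jon black — skip
Lia black
Omar gray
  Omar→Ben: Ben black — skip
  Omar→Eli: Eli black — skip
  Omar→Jon: Jon black — skip
  Omar→Gus: Gus black — skip
  Omar→Max: Max black — skip
  Omar→Lia: Lia black — skip
  Omar→Dee: Dee black — skip
  Omar→Hana: Hana black — skip
Omar black
Every edge goes to a white or black vertex — no back edge, so the graph is acyclic.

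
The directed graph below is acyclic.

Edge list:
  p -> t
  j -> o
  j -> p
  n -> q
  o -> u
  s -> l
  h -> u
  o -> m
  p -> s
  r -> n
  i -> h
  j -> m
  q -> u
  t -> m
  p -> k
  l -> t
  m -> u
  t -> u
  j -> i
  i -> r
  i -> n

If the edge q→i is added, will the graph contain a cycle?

Yes

Adding q→i creates a cycle iff i can already reach q.
Path from i: i → n → q.
So i → … → q → i is a cycle.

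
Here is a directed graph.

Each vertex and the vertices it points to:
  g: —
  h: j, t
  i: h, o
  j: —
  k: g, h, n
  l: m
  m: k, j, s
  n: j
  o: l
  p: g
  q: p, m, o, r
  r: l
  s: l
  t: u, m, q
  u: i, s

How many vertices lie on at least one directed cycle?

11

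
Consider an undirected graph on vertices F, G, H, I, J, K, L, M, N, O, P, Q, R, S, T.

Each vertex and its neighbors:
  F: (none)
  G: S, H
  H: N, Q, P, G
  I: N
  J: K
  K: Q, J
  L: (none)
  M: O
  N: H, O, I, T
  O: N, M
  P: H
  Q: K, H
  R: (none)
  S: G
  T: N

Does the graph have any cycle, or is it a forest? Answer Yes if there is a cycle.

DFS, tracking each vertex's parent; an edge to a visited non-parent vertex closes a cycle.
Start from S:
visit S (parent –)
  visit G (parent S)
    G–S: parent, skip
    visit H (parent G)
      visit N (parent H)
        N–H: parent, skip
        visit O (parent N)
          O–N: parent, skip
          visit M (parent O)
            M–O: parent, skip
        visit I (parent N)
          I–N: parent, skip
        visit T (parent N)
          T–N: parent, skip
      visit Q (parent H)
        visit K (parent Q)
          K–Q: parent, skip
          visit J (parent K)
            J–K: parent, skip
        Q–H: parent, skip
      visit P (parent H)
        P–H: parent, skip
      H–G: parent, skip
visit F (parent –)
visit L (parent –)
visit R (parent –)
No non-parent visited neighbor found — the graph is a forest.

No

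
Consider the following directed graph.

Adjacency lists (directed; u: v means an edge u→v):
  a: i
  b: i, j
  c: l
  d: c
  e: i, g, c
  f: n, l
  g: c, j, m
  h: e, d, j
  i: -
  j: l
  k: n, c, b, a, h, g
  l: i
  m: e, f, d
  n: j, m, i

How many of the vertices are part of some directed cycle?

A vertex is on a directed cycle iff it belongs to a strongly connected component of size ≥ 2 (or has a self-loop).
The vertices on cycles are {e, f, g, m, n} — 5 in total.

5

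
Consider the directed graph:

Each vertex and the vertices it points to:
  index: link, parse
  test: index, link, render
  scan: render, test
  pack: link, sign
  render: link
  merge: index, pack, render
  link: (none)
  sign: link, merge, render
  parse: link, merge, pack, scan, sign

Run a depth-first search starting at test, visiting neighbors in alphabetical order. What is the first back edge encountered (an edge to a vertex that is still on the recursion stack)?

DFS from test (visiting neighbors in alphabetical order); mark gray on enter, black on exit:
test gray
  index gray
    link gray
    link black
    parse gray
      parse→link: link black — skip
      merge gray
        merge→index: index is gray → back edge
First back edge: merge → index.

merge->index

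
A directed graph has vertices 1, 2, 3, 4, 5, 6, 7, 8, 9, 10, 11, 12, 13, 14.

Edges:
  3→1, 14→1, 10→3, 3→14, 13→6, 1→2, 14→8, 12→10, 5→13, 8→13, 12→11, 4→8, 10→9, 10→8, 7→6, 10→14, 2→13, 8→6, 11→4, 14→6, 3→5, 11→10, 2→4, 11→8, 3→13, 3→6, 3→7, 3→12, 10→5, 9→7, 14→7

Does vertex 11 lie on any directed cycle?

11 is on a cycle iff 11 can reach itself via ≥1 edge.
11 → 10 → 3 → 12 → 11 — yes.

Yes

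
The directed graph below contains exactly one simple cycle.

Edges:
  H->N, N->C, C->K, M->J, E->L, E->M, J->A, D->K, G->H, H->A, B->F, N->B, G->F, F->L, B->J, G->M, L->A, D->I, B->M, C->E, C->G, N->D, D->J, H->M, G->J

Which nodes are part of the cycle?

C, G, H, N

DFS with gray/black marking from N:
N gray
  B gray
    F gray
      L gray
        A gray
        A black
      L black
    F black
    M gray
      J gray
        J→A: A black — skip
      J black
    M black
    B→J: J black — skip
  B black
  D gray
    K gray
    K black
    I gray
    I black
    D→J: J black — skip
  D black
  C gray
    G gray
      G→J: J black — skip
      G→F: F black — skip
      G→M: M black — skip
      H gray
        H→M: M black — skip
        H→N: N is gray → back edge
Back edge closes the cycle N → C → G → H → N; its vertices are {C, G, H, N}.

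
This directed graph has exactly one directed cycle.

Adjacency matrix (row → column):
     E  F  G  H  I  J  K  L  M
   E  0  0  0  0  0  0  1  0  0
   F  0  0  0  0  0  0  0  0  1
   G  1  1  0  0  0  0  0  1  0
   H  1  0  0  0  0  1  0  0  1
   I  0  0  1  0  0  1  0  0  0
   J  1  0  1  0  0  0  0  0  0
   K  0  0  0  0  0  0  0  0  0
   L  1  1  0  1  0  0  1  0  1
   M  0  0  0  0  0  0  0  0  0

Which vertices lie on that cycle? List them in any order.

DFS with gray/black marking from J:
J gray
  E gray
    K gray
    K black
  E black
  G gray
    G→E: E black — skip
    L gray
      M gray
      M black
      L→K: K black — skip
      F gray
        F→M: M black — skip
      F black
      H gray
        H→E: E black — skip
        H→M: M black — skip
        H→J: J is gray → back edge
Back edge closes the cycle J → G → L → H → J; its vertices are {G, H, J, L}.

G, H, J, L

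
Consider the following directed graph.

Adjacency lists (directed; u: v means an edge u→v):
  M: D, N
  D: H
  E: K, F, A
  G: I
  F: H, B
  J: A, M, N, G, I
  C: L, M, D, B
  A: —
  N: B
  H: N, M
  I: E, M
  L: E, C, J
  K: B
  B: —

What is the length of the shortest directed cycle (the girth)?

For each vertex v, BFS finds the shortest path from v back to v.
The shortest such closed walk is C → L → C, length 2.

2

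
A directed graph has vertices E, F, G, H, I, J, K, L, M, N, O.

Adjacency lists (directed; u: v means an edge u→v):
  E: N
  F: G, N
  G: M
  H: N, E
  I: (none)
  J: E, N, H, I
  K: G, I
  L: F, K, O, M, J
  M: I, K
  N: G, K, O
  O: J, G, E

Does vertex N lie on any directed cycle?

N is on a cycle iff N can reach itself via ≥1 edge.
N → O → J → N — yes.

Yes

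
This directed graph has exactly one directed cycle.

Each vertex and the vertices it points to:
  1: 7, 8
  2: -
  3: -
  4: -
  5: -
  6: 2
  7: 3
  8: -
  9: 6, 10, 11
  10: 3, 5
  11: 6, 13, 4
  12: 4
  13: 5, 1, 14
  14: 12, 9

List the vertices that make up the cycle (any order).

9, 11, 13, 14

DFS with gray/black marking from 13:
13 gray
  5 gray
  5 black
  1 gray
    7 gray
      3 gray
      3 black
    7 black
    8 gray
    8 black
  1 black
  14 gray
    12 gray
      4 gray
      4 black
    12 black
    9 gray
      6 gray
        2 gray
        2 black
      6 black
      10 gray
        10→3: 3 black — skip
        10→5: 5 black — skip
      10 black
      11 gray
        11→6: 6 black — skip
        11→13: 13 is gray → back edge
Back edge closes the cycle 13 → 14 → 9 → 11 → 13; its vertices are {9, 11, 13, 14}.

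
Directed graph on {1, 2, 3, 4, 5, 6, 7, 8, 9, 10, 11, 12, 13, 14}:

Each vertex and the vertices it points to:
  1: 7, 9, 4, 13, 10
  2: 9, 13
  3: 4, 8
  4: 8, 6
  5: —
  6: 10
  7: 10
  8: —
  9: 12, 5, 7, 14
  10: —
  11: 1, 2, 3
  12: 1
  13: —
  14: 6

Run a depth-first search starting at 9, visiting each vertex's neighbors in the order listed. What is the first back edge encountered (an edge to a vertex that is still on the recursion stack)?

1->9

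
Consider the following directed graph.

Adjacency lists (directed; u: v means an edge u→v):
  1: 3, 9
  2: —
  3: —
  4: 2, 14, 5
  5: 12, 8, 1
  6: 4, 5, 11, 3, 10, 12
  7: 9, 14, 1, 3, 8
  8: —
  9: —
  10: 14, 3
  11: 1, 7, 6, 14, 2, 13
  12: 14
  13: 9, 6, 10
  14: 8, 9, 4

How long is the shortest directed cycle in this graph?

For each vertex v, BFS finds the shortest path from v back to v.
The shortest such closed walk is 6 → 11 → 6, length 2.

2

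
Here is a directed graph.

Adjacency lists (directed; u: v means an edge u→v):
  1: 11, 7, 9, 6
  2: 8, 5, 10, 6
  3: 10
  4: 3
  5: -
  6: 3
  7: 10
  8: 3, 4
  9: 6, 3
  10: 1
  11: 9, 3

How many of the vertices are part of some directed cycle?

A vertex is on a directed cycle iff it belongs to a strongly connected component of size ≥ 2 (or has a self-loop).
The vertices on cycles are {1, 3, 6, 7, 9, 10, 11} — 7 in total.

7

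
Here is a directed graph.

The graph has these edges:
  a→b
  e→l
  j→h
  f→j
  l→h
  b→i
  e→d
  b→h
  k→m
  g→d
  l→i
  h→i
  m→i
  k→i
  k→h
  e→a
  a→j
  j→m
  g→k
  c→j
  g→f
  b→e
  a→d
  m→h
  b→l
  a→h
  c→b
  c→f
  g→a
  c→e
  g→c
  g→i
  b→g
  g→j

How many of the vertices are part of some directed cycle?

A vertex is on a directed cycle iff it belongs to a strongly connected component of size ≥ 2 (or has a self-loop).
The vertices on cycles are {a, b, c, e, g} — 5 in total.

5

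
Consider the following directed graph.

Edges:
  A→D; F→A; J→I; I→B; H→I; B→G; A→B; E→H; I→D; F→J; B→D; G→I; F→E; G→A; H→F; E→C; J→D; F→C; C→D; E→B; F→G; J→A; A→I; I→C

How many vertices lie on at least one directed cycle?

7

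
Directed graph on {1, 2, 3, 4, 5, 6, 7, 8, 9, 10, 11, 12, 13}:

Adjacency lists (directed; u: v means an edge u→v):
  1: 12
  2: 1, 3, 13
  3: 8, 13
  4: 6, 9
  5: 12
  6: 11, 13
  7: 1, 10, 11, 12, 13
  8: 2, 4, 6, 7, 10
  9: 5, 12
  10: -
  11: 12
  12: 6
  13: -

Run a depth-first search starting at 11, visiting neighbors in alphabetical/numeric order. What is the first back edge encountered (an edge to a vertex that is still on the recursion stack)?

6→11

DFS from 11 (visiting neighbors in alphabetical/numeric order); mark gray on enter, black on exit:
11 gray
  12 gray
    6 gray
      6→11: 11 is gray → back edge
First back edge: 6 → 11.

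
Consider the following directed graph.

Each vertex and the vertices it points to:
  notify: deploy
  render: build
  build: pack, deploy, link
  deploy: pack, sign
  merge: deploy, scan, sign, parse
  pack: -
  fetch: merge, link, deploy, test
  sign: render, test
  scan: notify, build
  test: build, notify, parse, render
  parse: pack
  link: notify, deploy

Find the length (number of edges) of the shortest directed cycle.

4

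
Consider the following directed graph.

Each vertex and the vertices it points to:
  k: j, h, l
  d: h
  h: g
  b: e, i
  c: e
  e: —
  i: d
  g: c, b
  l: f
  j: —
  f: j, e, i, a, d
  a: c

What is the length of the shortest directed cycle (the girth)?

5

For each vertex v, BFS finds the shortest path from v back to v.
The shortest such closed walk is h → g → b → i → d → h, length 5.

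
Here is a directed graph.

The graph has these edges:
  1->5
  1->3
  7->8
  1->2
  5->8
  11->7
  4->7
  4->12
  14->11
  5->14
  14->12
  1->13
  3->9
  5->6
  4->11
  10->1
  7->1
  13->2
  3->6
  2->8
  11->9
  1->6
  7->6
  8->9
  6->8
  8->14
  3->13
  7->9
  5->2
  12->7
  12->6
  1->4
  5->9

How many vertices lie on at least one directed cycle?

12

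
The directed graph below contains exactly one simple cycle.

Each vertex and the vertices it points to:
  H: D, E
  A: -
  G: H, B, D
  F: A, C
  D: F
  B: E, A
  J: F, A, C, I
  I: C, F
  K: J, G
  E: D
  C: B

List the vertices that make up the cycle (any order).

B, C, D, E, F

DFS with gray/black marking from B:
B gray
  E gray
    D gray
      F gray
        A gray
        A black
        C gray
          C→B: B is gray → back edge
Back edge closes the cycle B → E → D → F → C → B; its vertices are {B, C, D, E, F}.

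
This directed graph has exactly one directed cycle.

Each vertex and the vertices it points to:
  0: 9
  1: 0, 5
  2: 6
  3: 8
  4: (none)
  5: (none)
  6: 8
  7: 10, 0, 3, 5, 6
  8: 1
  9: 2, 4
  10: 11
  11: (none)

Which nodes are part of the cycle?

0, 1, 2, 6, 8, 9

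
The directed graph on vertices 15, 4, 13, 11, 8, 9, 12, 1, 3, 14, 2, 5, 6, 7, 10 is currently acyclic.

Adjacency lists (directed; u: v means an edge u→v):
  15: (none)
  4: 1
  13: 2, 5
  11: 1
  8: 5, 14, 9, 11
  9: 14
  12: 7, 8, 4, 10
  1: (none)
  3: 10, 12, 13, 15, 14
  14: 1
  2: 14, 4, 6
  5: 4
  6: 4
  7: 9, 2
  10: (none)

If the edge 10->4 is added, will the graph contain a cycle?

No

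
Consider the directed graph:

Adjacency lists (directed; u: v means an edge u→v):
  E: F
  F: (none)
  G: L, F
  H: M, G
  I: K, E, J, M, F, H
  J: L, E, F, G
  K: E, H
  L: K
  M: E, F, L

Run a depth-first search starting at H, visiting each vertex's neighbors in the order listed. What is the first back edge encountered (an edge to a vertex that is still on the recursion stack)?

DFS from H (visiting each vertex's neighbors in the order listed); mark gray on enter, black on exit:
H gray
  M gray
    E gray
      F gray
      F black
    E black
    M→F: F black — skip
    L gray
      K gray
        K→E: E black — skip
        K→H: H is gray → back edge
First back edge: K → H.

K→H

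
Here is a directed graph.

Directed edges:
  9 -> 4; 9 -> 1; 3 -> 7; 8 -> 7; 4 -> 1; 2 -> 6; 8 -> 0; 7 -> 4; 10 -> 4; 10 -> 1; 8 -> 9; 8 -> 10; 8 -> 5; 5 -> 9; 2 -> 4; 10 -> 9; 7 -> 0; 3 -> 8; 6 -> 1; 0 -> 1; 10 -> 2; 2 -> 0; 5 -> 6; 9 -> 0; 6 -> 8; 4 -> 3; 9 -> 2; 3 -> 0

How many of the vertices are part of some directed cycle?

A vertex is on a directed cycle iff it belongs to a strongly connected component of size ≥ 2 (or has a self-loop).
The vertices on cycles are {2, 3, 4, 5, 6, 7, 8, 9, 10} — 9 in total.

9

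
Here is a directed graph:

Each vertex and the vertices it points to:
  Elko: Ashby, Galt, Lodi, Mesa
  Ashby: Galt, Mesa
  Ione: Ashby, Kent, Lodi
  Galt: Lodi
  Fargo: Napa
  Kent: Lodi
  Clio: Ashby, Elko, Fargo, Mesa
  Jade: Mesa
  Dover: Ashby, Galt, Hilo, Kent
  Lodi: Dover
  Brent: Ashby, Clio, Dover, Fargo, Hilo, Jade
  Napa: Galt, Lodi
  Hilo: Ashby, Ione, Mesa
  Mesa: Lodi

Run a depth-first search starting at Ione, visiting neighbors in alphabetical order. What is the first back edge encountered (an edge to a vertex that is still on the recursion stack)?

DFS from Ione (visiting neighbors in alphabetical order); mark gray on enter, black on exit:
Ione gray
  Ashby gray
    Galt gray
      Lodi gray
        Dover gray
          Dover→Ashby: Ashby is gray → back edge
First back edge: Dover → Ashby.

Dover->Ashby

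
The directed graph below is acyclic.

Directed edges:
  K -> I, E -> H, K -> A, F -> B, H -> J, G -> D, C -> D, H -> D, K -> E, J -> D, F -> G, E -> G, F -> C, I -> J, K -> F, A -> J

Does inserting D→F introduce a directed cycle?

Adding D→F creates a cycle iff F can already reach D.
Path from F: F → C → D.
So F → … → D → F is a cycle.

Yes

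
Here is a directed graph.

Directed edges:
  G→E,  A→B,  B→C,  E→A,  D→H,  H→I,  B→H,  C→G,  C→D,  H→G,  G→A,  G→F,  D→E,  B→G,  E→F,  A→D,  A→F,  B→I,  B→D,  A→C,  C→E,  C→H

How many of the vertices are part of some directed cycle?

7

A vertex is on a directed cycle iff it belongs to a strongly connected component of size ≥ 2 (or has a self-loop).
The vertices on cycles are {A, B, C, D, E, G, H} — 7 in total.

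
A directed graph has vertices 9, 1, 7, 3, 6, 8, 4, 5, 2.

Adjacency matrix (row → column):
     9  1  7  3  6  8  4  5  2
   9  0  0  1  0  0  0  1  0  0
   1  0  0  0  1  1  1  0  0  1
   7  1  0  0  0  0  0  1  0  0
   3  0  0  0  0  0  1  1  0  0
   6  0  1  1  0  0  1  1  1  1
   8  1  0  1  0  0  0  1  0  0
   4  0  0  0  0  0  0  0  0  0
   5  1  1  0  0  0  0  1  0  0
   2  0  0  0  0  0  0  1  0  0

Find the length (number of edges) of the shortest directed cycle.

2

For each vertex v, BFS finds the shortest path from v back to v.
The shortest such closed walk is 1 → 6 → 1, length 2.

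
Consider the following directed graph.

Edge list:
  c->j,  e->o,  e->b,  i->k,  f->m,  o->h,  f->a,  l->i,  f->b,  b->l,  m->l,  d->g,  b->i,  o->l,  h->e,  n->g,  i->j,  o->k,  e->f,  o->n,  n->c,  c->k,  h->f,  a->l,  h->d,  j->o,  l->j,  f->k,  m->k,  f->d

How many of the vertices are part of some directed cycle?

A vertex is on a directed cycle iff it belongs to a strongly connected component of size ≥ 2 (or has a self-loop).
The vertices on cycles are {a, b, c, e, f, h, i, j, l, m, n, o} — 12 in total.

12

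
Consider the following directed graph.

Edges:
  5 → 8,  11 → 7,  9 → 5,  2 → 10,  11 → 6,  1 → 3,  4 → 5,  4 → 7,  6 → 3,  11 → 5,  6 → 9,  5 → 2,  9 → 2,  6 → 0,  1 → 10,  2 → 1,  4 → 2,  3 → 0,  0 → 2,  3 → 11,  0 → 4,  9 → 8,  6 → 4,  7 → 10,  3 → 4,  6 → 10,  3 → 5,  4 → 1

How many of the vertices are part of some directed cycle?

A vertex is on a directed cycle iff it belongs to a strongly connected component of size ≥ 2 (or has a self-loop).
The vertices on cycles are {0, 1, 2, 3, 4, 5, 6, 9, 11} — 9 in total.

9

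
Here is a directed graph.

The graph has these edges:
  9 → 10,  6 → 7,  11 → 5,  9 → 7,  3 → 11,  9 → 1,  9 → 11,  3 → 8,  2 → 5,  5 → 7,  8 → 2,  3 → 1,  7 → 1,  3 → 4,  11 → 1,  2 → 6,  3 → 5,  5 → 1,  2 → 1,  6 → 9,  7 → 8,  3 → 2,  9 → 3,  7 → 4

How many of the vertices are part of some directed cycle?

A vertex is on a directed cycle iff it belongs to a strongly connected component of size ≥ 2 (or has a self-loop).
The vertices on cycles are {2, 3, 5, 6, 7, 8, 9, 11} — 8 in total.

8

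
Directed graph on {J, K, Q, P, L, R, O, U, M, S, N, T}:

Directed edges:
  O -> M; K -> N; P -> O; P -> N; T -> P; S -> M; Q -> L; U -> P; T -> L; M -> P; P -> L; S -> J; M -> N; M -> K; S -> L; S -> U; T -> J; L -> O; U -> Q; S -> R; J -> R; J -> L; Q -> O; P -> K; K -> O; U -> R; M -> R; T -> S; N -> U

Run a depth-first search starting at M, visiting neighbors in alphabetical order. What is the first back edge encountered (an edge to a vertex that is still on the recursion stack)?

DFS from M (visiting neighbors in alphabetical order); mark gray on enter, black on exit:
M gray
  K gray
    N gray
      U gray
        P gray
          P→K: K is gray → back edge
First back edge: P → K.

P→K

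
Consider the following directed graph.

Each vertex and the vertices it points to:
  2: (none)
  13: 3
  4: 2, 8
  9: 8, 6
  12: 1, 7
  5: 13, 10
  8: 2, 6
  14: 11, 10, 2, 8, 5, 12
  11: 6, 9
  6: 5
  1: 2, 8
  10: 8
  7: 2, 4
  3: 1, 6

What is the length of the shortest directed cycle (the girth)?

4

For each vertex v, BFS finds the shortest path from v back to v.
The shortest such closed walk is 5 → 10 → 8 → 6 → 5, length 4.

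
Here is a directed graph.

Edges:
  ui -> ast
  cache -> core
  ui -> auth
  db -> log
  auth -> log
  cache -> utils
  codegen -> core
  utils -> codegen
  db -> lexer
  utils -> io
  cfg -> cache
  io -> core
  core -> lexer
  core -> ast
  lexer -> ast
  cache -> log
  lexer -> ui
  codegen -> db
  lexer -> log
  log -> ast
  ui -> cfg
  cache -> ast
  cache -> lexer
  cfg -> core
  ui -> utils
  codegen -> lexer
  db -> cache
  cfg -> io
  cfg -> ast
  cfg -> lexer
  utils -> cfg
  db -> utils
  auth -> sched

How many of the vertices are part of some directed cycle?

A vertex is on a directed cycle iff it belongs to a strongly connected component of size ≥ 2 (or has a self-loop).
The vertices on cycles are {db, io, ui, cfg, core, cache, lexer, utils, codegen} — 9 in total.

9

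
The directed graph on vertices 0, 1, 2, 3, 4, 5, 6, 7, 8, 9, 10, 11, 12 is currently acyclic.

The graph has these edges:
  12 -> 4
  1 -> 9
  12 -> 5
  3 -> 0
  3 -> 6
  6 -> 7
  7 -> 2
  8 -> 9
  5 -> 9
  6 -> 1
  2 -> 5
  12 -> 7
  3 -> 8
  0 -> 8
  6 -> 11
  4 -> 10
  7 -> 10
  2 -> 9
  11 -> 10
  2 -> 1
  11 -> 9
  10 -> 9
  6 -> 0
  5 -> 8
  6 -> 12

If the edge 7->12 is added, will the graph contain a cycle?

Yes

Adding 7→12 creates a cycle iff 12 can already reach 7.
Path from 12: 12 → 7.
So 12 → … → 7 → 12 is a cycle.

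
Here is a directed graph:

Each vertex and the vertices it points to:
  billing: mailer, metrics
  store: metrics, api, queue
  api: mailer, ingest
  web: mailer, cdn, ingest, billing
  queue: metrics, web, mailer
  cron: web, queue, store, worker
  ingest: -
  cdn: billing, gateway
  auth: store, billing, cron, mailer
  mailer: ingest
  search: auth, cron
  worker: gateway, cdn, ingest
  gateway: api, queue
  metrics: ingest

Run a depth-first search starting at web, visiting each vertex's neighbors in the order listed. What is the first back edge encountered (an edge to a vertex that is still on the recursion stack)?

queue→web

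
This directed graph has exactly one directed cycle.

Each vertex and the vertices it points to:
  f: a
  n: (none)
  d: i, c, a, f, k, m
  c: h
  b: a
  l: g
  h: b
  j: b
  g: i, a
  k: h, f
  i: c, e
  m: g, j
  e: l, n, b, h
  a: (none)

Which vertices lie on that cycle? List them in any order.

e, g, i, l

DFS with gray/black marking from i:
i gray
  c gray
    h gray
      b gray
        a gray
        a black
      b black
    h black
  c black
  e gray
    l gray
      g gray
        g→i: i is gray → back edge
Back edge closes the cycle i → e → l → g → i; its vertices are {e, g, i, l}.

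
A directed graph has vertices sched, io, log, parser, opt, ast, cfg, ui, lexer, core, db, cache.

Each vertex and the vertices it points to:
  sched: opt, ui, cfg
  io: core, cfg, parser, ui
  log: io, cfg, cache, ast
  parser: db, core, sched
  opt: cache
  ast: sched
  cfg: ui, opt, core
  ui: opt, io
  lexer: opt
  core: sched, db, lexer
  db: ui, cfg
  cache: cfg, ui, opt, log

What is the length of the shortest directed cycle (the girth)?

2

For each vertex v, BFS finds the shortest path from v back to v.
The shortest such closed walk is log → cache → log, length 2.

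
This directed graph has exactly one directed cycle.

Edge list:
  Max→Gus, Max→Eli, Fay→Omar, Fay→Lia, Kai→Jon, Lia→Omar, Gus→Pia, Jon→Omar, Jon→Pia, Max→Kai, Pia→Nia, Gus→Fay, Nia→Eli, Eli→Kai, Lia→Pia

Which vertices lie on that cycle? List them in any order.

DFS with gray/black marking from Eli:
Eli gray
  Kai gray
    Jon gray
      Omar gray
      Omar black
      Pia gray
        Nia gray
          Nia→Eli: Eli is gray → back edge
Back edge closes the cycle Eli → Kai → Jon → Pia → Nia → Eli; its vertices are {Eli, Jon, Kai, Nia, Pia}.

Eli, Jon, Kai, Nia, Pia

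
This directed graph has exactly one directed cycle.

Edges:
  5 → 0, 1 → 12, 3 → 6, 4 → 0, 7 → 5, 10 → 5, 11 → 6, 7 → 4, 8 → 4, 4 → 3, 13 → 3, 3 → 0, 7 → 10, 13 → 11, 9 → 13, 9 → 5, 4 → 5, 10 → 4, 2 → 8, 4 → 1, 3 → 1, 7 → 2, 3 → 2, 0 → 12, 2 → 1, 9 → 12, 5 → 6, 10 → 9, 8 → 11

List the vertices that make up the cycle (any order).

DFS with gray/black marking from 2:
2 gray
  8 gray
    11 gray
      6 gray
      6 black
    11 black
    4 gray
      1 gray
        12 gray
        12 black
      1 black
      3 gray
        0 gray
          0→12: 12 black — skip
        0 black
        3→1: 1 black — skip
        3→6: 6 black — skip
        3→2: 2 is gray → back edge
Back edge closes the cycle 2 → 8 → 4 → 3 → 2; its vertices are {2, 3, 4, 8}.

2, 3, 4, 8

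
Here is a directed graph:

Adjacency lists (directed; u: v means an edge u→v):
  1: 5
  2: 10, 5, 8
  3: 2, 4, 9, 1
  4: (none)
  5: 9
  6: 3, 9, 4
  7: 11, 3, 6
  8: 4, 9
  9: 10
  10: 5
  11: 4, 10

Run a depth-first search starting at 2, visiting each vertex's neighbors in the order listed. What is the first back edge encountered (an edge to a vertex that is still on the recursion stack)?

DFS from 2 (visiting each vertex's neighbors in the order listed); mark gray on enter, black on exit:
2 gray
  10 gray
    5 gray
      9 gray
        9→10: 10 is gray → back edge
First back edge: 9 → 10.

9→10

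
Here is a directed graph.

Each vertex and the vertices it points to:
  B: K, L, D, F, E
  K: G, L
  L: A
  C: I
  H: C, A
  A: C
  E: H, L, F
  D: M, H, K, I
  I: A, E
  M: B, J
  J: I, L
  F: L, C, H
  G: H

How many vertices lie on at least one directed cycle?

10

A vertex is on a directed cycle iff it belongs to a strongly connected component of size ≥ 2 (or has a self-loop).
The vertices on cycles are {A, B, C, D, E, F, H, I, L, M} — 10 in total.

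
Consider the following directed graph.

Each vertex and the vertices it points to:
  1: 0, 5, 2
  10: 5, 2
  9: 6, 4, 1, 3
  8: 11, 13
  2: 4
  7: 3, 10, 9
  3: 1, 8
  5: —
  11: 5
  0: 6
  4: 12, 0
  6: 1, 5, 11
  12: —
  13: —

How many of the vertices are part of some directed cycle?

5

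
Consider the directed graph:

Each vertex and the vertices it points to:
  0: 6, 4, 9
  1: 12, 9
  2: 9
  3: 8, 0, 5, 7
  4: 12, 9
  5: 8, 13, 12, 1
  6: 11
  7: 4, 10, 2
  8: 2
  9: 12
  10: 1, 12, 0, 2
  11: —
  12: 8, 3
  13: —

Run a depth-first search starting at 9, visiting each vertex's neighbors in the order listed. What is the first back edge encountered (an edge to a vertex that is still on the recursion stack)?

DFS from 9 (visiting each vertex's neighbors in the order listed); mark gray on enter, black on exit:
9 gray
  12 gray
    8 gray
      2 gray
        2→9: 9 is gray → back edge
First back edge: 2 → 9.

2→9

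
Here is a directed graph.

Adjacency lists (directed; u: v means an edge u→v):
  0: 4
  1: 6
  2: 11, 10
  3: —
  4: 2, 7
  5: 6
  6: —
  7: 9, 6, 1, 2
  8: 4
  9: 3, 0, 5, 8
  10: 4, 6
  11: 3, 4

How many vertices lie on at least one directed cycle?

A vertex is on a directed cycle iff it belongs to a strongly connected component of size ≥ 2 (or has a self-loop).
The vertices on cycles are {0, 2, 4, 7, 8, 9, 10, 11} — 8 in total.

8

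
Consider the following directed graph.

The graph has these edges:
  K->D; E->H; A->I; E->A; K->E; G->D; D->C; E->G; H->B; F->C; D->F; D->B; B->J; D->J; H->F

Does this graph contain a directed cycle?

No

DFS with white/gray/black marking, starting from C:
C gray
C black
A gray
  I gray
  I black
A black
B gray
  J gray
  J black
B black
D gray
  D→B: B black — skip
  F gray
    F→C: C black — skip
  F black
  D→C: C black — skip
  D→J: J black — skip
D black
E gray
  G gray
    G→D: D black — skip
  G black
  H gray
    H→B: B black — skip
    H→F: F black — skip
  H black
  E→A: A black — skip
E black
K gray
  K→D: D black — skip
  K→E: E black — skip
K black
Every edge goes to a white or black vertex — no back edge, so the graph is acyclic.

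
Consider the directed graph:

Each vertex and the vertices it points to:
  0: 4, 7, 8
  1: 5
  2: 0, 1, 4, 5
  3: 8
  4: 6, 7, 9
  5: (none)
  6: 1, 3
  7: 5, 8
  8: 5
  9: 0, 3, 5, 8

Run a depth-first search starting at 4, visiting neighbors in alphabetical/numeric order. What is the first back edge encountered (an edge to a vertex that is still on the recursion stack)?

0->4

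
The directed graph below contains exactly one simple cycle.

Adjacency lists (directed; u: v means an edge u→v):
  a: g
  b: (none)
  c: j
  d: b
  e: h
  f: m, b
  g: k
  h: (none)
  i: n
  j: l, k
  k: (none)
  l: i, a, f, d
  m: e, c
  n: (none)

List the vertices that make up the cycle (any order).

c, f, j, l, m

DFS with gray/black marking from l:
l gray
  i gray
    n gray
    n black
  i black
  a gray
    g gray
      k gray
      k black
    g black
  a black
  f gray
    m gray
      e gray
        h gray
        h black
      e black
      c gray
        j gray
          j→l: l is gray → back edge
Back edge closes the cycle l → f → m → c → j → l; its vertices are {c, f, j, l, m}.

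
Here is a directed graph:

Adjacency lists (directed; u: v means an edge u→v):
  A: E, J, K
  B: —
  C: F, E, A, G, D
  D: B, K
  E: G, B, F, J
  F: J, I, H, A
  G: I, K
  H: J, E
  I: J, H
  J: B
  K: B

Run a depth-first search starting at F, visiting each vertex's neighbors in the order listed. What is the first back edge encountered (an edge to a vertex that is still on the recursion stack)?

G→I

DFS from F (visiting each vertex's neighbors in the order listed); mark gray on enter, black on exit:
F gray
  J gray
    B gray
    B black
  J black
  I gray
    I→J: J black — skip
    H gray
      H→J: J black — skip
      E gray
        G gray
          G→I: I is gray → back edge
First back edge: G → I.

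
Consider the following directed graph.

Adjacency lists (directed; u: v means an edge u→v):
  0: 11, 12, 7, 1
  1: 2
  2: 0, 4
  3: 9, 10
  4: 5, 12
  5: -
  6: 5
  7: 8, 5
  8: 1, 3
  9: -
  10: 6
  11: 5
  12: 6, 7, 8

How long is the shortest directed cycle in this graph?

3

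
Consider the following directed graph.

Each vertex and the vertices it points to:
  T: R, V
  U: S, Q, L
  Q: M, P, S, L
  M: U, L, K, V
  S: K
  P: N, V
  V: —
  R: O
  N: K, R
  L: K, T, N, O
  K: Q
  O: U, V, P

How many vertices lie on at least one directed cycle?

A vertex is on a directed cycle iff it belongs to a strongly connected component of size ≥ 2 (or has a self-loop).
The vertices on cycles are {K, L, M, N, O, P, Q, R, S, T, U} — 11 in total.

11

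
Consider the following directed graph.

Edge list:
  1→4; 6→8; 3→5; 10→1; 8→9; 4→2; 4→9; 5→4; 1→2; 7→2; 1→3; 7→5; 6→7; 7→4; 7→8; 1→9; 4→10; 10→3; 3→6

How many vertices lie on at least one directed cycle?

7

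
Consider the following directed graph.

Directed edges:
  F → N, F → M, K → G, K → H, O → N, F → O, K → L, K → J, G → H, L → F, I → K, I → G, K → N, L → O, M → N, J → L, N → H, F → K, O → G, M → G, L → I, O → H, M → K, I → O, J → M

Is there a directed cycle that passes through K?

Yes

K is on a cycle iff K can reach itself via ≥1 edge.
K → L → F → K — yes.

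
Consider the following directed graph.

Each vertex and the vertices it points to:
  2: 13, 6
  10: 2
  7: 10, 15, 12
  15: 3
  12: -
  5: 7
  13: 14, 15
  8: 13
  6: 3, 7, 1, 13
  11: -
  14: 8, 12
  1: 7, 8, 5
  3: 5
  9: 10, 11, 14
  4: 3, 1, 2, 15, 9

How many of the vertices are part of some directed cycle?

A vertex is on a directed cycle iff it belongs to a strongly connected component of size ≥ 2 (or has a self-loop).
The vertices on cycles are {1, 2, 3, 5, 6, 7, 8, 10, 13, 14, 15} — 11 in total.

11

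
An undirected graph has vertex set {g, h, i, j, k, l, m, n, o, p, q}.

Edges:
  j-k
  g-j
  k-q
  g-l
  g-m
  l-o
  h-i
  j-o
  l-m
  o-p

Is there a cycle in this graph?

Yes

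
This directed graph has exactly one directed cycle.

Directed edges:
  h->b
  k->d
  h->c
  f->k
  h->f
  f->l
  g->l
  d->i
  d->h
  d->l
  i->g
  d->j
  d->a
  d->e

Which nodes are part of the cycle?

d, f, h, k

DFS with gray/black marking from d:
d gray
  a gray
  a black
  j gray
  j black
  h gray
    c gray
    c black
    b gray
    b black
    f gray
      k gray
        k→d: d is gray → back edge
Back edge closes the cycle d → h → f → k → d; its vertices are {d, f, h, k}.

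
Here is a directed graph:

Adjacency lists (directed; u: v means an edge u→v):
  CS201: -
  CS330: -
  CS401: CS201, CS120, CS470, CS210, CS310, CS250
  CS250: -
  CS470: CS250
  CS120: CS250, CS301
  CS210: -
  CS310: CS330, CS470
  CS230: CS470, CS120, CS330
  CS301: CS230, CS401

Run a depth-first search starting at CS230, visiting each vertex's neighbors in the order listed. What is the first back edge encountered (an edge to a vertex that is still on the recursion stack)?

DFS from CS230 (visiting each vertex's neighbors in the order listed); mark gray on enter, black on exit:
CS230 gray
  CS470 gray
    CS250 gray
    CS250 black
  CS470 black
  CS120 gray
    CS120→CS250: CS250 black — skip
    CS301 gray
      CS301→CS230: CS230 is gray → back edge
First back edge: CS301 → CS230.

CS301->CS230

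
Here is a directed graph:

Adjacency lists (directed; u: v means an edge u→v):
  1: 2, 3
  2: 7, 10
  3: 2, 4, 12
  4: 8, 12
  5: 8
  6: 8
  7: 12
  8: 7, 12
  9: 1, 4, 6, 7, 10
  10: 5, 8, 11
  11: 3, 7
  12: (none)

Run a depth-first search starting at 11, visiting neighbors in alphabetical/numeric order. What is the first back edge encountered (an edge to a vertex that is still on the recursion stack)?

DFS from 11 (visiting neighbors in alphabetical/numeric order); mark gray on enter, black on exit:
11 gray
  3 gray
    2 gray
      7 gray
        12 gray
        12 black
      7 black
      10 gray
        5 gray
          8 gray
            8→7: 7 black — skip
            8→12: 12 black — skip
          8 black
        5 black
        10→8: 8 black — skip
        10→11: 11 is gray → back edge
First back edge: 10 → 11.

10->11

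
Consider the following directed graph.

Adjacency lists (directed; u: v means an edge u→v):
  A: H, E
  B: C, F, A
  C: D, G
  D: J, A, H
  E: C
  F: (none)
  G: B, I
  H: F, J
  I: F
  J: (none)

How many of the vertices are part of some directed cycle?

A vertex is on a directed cycle iff it belongs to a strongly connected component of size ≥ 2 (or has a self-loop).
The vertices on cycles are {A, B, C, D, E, G} — 6 in total.

6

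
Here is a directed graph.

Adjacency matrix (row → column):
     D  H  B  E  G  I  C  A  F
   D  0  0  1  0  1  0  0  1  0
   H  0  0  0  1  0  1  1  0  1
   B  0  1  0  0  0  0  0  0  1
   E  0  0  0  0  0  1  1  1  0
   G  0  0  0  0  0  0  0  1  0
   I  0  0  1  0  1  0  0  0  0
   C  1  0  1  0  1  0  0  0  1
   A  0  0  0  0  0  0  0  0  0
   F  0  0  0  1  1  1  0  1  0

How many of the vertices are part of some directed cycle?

7

A vertex is on a directed cycle iff it belongs to a strongly connected component of size ≥ 2 (or has a self-loop).
The vertices on cycles are {B, C, D, E, F, H, I} — 7 in total.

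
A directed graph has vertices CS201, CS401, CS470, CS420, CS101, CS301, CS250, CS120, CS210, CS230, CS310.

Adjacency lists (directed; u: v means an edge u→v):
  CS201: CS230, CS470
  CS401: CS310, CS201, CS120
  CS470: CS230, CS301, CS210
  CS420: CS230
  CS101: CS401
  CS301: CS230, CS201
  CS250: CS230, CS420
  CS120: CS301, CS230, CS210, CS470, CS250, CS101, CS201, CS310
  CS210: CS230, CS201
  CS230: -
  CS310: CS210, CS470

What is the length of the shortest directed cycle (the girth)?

3

For each vertex v, BFS finds the shortest path from v back to v.
The shortest such closed walk is CS120 → CS101 → CS401 → CS120, length 3.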